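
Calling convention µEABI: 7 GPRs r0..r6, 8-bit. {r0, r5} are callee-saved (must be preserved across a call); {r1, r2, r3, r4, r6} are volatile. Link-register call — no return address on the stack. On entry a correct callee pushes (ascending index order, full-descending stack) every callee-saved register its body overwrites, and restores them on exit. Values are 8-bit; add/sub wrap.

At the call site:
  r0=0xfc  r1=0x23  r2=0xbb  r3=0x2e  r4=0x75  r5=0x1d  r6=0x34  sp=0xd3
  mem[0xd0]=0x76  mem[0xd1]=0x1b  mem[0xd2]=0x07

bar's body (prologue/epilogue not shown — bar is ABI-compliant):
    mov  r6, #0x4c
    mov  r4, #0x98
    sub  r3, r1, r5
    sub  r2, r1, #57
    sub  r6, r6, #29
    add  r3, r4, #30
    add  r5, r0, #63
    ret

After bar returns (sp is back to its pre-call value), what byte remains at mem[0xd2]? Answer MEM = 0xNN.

prologue: push r5 → mem[0xd2]=0x1d, sp=0xd2
body[0] mov  r6, #0x4c → r6=0x4c
body[1] mov  r4, #0x98 → r4=0x98
body[2] sub  r3, r1, r5 → r3=0x06
body[3] sub  r2, r1, #57 → r2=0xea
body[4] sub  r6, r6, #29 → r6=0x2f
body[5] add  r3, r4, #30 → r3=0xb6
body[6] add  r5, r0, #63 → r5=0x3b
epilogue: pop r5=0x1d, sp=0xd3
prologue pushed ['r5'] at ['0xd2']

MEM = 0x1d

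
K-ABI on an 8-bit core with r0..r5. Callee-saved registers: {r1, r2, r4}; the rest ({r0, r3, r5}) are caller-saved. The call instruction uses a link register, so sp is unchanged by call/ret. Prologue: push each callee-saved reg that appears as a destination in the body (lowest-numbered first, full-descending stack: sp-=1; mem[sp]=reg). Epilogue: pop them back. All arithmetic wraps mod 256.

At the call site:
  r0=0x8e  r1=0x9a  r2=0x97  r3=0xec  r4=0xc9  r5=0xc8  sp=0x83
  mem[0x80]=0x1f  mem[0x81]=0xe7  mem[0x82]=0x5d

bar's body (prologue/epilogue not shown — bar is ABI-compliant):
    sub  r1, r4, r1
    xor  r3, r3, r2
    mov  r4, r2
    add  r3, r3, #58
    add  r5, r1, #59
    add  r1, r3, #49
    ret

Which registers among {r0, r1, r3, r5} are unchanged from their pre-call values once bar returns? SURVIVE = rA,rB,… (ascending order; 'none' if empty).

prologue: push r1 → mem[0x82]=0x9a, sp=0x82
prologue: push r4 → mem[0x81]=0xc9, sp=0x81
body[0] sub  r1, r4, r1 → r1=0x2f
body[1] xor  r3, r3, r2 → r3=0x7b
body[2] mov  r4, r2 → r4=0x97
body[3] add  r3, r3, #58 → r3=0xb5
body[4] add  r5, r1, #59 → r5=0x6a
body[5] add  r1, r3, #49 → r1=0xe6
epilogue: pop r4=0xc9, sp=0x82
epilogue: pop r1=0x9a, sp=0x83
r0: caller-saved, written=False
r1: callee-saved, written=True
r3: caller-saved, written=True
r5: caller-saved, written=True

SURVIVE = r0,r1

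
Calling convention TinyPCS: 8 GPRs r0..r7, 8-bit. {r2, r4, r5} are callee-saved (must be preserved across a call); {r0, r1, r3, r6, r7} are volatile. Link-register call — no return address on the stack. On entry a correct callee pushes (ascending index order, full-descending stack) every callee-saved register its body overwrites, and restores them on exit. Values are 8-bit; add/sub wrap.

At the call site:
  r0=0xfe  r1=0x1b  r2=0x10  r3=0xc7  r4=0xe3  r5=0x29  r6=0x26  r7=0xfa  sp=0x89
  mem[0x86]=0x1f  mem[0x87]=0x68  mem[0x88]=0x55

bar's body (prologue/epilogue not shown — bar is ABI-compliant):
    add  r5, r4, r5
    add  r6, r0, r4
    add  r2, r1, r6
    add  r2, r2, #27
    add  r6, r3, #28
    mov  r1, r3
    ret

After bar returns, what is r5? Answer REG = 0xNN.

REG = 0x29

prologue: push r2 → mem[0x88]=0x10, sp=0x88
prologue: push r5 → mem[0x87]=0x29, sp=0x87
body[0] add  r5, r4, r5 → r5=0x0c
body[1] add  r6, r0, r4 → r6=0xe1
body[2] add  r2, r1, r6 → r2=0xfc
body[3] add  r2, r2, #27 → r2=0x17
body[4] add  r6, r3, #28 → r6=0xe3
body[5] mov  r1, r3 → r1=0xc7
epilogue: pop r5=0x29, sp=0x88
epilogue: pop r2=0x10, sp=0x89
r5 is callee-saved → restored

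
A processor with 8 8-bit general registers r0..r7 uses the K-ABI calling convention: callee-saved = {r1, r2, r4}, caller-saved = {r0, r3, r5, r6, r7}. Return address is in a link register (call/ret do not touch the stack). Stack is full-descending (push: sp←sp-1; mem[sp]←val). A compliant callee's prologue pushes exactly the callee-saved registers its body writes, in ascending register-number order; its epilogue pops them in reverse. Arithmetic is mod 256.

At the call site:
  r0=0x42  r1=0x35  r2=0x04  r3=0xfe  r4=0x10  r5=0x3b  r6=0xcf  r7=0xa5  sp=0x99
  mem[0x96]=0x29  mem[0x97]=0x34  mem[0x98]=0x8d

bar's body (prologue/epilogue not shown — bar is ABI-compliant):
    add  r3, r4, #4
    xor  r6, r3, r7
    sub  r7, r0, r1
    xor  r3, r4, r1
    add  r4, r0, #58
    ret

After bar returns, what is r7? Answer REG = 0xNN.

REG = 0x0d

prologue: push r4 -> mem[0x98]=0x10, sp=0x98
body[0] add  r3, r4, #4 -> r3=0x14
body[1] xor  r6, r3, r7 -> r6=0xb1
body[2] sub  r7, r0, r1 -> r7=0x0d
body[3] xor  r3, r4, r1 -> r3=0x25
body[4] add  r4, r0, #58 -> r4=0x7c
epilogue: pop r4=0x10, sp=0x99
r7 is caller-saved -> body value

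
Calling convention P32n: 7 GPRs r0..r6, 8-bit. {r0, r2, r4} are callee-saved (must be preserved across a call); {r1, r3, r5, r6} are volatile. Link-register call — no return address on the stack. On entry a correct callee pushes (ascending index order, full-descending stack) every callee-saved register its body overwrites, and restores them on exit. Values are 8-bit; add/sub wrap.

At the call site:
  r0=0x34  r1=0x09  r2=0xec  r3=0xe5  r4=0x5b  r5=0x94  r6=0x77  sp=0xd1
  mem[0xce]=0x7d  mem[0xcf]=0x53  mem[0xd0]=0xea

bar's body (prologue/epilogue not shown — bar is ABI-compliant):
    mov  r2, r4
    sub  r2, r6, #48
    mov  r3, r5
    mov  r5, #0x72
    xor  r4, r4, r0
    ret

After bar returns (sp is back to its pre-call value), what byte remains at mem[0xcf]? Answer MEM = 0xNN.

MEM = 0x5b

prologue: push r2 → mem[0xd0]=0xec, sp=0xd0
prologue: push r4 → mem[0xcf]=0x5b, sp=0xcf
body[0] mov  r2, r4 → r2=0x5b
body[1] sub  r2, r6, #48 → r2=0x47
body[2] mov  r3, r5 → r3=0x94
body[3] mov  r5, #0x72 → r5=0x72
body[4] xor  r4, r4, r0 → r4=0x6f
epilogue: pop r4=0x5b, sp=0xd0
epilogue: pop r2=0xec, sp=0xd1
prologue pushed ['r2', 'r4'] at ['0xd0', '0xcf']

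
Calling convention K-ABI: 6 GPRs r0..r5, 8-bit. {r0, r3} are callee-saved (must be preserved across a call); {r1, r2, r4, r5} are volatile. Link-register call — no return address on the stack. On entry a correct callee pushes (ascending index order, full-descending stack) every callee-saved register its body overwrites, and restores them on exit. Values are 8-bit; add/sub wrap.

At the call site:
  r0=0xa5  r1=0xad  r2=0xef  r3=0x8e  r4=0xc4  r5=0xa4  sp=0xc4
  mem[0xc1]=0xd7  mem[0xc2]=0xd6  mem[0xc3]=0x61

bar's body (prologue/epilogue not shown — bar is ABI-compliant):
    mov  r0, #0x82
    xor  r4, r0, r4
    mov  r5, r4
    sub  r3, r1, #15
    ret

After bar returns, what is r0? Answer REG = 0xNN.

prologue: push r0 -> mem[0xc3]=0xa5, sp=0xc3
prologue: push r3 -> mem[0xc2]=0x8e, sp=0xc2
body[0] mov  r0, #0x82 -> r0=0x82
body[1] xor  r4, r0, r4 -> r4=0x46
body[2] mov  r5, r4 -> r5=0x46
body[3] sub  r3, r1, #15 -> r3=0x9e
epilogue: pop r3=0x8e, sp=0xc3
epilogue: pop r0=0xa5, sp=0xc4
r0 is callee-saved -> restored

REG = 0xa5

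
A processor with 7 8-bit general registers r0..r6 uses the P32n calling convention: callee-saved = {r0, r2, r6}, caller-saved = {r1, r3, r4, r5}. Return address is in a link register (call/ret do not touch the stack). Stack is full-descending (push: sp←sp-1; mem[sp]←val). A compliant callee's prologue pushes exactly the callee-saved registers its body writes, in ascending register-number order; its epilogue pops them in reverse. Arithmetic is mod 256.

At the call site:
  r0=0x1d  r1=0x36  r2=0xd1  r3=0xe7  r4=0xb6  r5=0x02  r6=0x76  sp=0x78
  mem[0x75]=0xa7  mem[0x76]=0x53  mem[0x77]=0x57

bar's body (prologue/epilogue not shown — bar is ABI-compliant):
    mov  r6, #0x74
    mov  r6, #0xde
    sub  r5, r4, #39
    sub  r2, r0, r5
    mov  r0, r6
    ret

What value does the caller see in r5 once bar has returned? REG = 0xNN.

REG = 0x8f

prologue: push r0 → mem[0x77]=0x1d, sp=0x77
prologue: push r2 → mem[0x76]=0xd1, sp=0x76
prologue: push r6 → mem[0x75]=0x76, sp=0x75
body[0] mov  r6, #0x74 → r6=0x74
body[1] mov  r6, #0xde → r6=0xde
body[2] sub  r5, r4, #39 → r5=0x8f
body[3] sub  r2, r0, r5 → r2=0x8e
body[4] mov  r0, r6 → r0=0xde
epilogue: pop r6=0x76, sp=0x76
epilogue: pop r2=0xd1, sp=0x77
epilogue: pop r0=0x1d, sp=0x78
r5 is caller-saved → body value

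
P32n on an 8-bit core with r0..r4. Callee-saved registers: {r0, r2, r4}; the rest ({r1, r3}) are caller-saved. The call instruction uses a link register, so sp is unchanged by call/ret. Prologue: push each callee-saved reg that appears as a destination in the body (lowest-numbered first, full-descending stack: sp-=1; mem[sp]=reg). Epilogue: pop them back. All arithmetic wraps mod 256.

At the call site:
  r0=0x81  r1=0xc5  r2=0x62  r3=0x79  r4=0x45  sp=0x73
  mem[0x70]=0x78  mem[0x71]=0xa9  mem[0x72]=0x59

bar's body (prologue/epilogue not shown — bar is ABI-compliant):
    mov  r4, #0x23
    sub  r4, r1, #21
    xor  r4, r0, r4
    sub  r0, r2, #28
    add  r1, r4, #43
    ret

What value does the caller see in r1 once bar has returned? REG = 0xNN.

REG = 0x5c

prologue: push r0 -> mem[0x72]=0x81, sp=0x72
prologue: push r4 -> mem[0x71]=0x45, sp=0x71
body[0] mov  r4, #0x23 -> r4=0x23
body[1] sub  r4, r1, #21 -> r4=0xb0
body[2] xor  r4, r0, r4 -> r4=0x31
body[3] sub  r0, r2, #28 -> r0=0x46
body[4] add  r1, r4, #43 -> r1=0x5c
epilogue: pop r4=0x45, sp=0x72
epilogue: pop r0=0x81, sp=0x73
r1 is caller-saved -> body value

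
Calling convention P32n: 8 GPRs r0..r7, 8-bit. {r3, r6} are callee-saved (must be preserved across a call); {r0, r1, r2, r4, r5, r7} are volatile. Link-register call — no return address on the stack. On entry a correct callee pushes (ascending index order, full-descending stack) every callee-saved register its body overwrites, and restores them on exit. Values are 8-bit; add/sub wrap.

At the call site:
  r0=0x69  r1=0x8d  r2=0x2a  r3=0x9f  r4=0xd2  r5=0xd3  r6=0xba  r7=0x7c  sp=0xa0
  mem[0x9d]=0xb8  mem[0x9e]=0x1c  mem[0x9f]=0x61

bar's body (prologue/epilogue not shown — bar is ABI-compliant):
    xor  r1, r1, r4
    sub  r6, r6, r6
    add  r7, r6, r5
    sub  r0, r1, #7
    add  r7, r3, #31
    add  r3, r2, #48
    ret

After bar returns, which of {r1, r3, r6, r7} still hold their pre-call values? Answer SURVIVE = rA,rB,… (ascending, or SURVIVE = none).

prologue: push r3 -> mem[0x9f]=0x9f, sp=0x9f
prologue: push r6 -> mem[0x9e]=0xba, sp=0x9e
body[0] xor  r1, r1, r4 -> r1=0x5f
body[1] sub  r6, r6, r6 -> r6=0x00
body[2] add  r7, r6, r5 -> r7=0xd3
body[3] sub  r0, r1, #7 -> r0=0x58
body[4] add  r7, r3, #31 -> r7=0xbe
body[5] add  r3, r2, #48 -> r3=0x5a
epilogue: pop r6=0xba, sp=0x9f
epilogue: pop r3=0x9f, sp=0xa0
r1: caller-saved, written=True
r3: callee-saved, written=True
r6: callee-saved, written=True
r7: caller-saved, written=True

SURVIVE = r3,r6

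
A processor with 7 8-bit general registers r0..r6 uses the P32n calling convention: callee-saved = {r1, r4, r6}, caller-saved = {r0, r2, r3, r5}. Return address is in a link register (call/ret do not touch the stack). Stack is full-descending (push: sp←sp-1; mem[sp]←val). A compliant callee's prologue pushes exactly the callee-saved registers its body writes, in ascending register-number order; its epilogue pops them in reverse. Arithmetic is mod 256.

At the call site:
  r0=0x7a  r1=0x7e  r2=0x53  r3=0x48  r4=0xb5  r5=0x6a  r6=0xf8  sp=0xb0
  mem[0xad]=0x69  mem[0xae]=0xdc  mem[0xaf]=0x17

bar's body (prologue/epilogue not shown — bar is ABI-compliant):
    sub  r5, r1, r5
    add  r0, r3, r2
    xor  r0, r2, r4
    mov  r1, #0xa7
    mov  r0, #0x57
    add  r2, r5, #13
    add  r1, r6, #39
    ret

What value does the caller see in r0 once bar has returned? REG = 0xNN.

REG = 0x57

prologue: push r1 → mem[0xaf]=0x7e, sp=0xaf
body[0] sub  r5, r1, r5 → r5=0x14
body[1] add  r0, r3, r2 → r0=0x9b
body[2] xor  r0, r2, r4 → r0=0xe6
body[3] mov  r1, #0xa7 → r1=0xa7
body[4] mov  r0, #0x57 → r0=0x57
body[5] add  r2, r5, #13 → r2=0x21
body[6] add  r1, r6, #39 → r1=0x1f
epilogue: pop r1=0x7e, sp=0xb0
r0 is caller-saved → body value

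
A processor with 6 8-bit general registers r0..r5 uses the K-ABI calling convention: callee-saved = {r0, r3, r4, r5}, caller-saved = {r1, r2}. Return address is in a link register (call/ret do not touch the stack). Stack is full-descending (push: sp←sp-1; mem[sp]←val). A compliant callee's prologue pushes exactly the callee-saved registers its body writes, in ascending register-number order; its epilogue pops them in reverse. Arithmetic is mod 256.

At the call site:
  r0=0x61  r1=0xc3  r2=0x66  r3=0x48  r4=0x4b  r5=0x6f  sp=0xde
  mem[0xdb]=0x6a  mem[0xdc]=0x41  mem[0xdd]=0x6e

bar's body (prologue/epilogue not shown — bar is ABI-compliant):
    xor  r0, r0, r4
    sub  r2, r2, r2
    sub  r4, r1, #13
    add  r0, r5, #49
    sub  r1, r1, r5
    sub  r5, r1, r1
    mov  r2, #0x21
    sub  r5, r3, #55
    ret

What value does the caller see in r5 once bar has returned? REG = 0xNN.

prologue: push r0 -> mem[0xdd]=0x61, sp=0xdd
prologue: push r4 -> mem[0xdc]=0x4b, sp=0xdc
prologue: push r5 -> mem[0xdb]=0x6f, sp=0xdb
body[0] xor  r0, r0, r4 -> r0=0x2a
body[1] sub  r2, r2, r2 -> r2=0x00
body[2] sub  r4, r1, #13 -> r4=0xb6
body[3] add  r0, r5, #49 -> r0=0xa0
body[4] sub  r1, r1, r5 -> r1=0x54
body[5] sub  r5, r1, r1 -> r5=0x00
body[6] mov  r2, #0x21 -> r2=0x21
body[7] sub  r5, r3, #55 -> r5=0x11
epilogue: pop r5=0x6f, sp=0xdc
epilogue: pop r4=0x4b, sp=0xdd
epilogue: pop r0=0x61, sp=0xde
r5 is callee-saved -> restored

REG = 0x6f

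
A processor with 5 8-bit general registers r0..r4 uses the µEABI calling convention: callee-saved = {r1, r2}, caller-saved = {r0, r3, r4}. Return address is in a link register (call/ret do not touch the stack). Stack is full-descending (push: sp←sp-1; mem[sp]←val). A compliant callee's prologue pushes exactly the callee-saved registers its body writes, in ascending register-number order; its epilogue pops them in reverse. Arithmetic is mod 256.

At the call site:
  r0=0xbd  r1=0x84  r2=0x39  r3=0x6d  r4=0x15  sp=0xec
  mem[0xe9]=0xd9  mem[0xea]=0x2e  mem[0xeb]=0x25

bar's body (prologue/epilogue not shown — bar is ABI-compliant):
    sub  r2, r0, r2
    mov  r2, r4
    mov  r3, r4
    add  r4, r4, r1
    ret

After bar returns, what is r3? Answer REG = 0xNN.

prologue: push r2 → mem[0xeb]=0x39, sp=0xeb
body[0] sub  r2, r0, r2 → r2=0x84
body[1] mov  r2, r4 → r2=0x15
body[2] mov  r3, r4 → r3=0x15
body[3] add  r4, r4, r1 → r4=0x99
epilogue: pop r2=0x39, sp=0xec
r3 is caller-saved → body value

REG = 0x15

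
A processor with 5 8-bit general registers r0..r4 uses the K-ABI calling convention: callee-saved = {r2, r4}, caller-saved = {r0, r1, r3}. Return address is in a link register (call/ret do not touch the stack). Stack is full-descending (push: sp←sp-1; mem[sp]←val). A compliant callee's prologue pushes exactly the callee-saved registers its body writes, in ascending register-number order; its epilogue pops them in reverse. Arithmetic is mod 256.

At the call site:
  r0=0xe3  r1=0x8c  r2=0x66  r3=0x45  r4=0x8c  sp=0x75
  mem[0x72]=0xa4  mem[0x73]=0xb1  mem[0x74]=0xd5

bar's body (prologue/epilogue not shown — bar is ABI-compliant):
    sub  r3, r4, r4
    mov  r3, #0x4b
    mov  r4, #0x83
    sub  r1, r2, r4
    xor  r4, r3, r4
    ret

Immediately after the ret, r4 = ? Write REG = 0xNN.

REG = 0x8c

prologue: push r4 → mem[0x74]=0x8c, sp=0x74
body[0] sub  r3, r4, r4 → r3=0x00
body[1] mov  r3, #0x4b → r3=0x4b
body[2] mov  r4, #0x83 → r4=0x83
body[3] sub  r1, r2, r4 → r1=0xe3
body[4] xor  r4, r3, r4 → r4=0xc8
epilogue: pop r4=0x8c, sp=0x75
r4 is callee-saved → restored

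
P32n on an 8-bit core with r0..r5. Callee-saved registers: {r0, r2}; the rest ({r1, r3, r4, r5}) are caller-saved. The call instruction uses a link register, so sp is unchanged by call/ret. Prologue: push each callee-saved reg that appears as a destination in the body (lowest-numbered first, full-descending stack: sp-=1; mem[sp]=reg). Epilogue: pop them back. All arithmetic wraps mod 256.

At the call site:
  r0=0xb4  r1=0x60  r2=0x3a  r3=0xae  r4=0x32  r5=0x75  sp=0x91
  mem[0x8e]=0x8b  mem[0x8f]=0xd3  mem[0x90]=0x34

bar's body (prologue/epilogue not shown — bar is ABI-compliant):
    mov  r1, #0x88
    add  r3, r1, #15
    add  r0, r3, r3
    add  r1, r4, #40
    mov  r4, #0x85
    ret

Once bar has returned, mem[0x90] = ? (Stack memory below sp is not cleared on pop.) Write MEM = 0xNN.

prologue: push r0 -> mem[0x90]=0xb4, sp=0x90
body[0] mov  r1, #0x88 -> r1=0x88
body[1] add  r3, r1, #15 -> r3=0x97
body[2] add  r0, r3, r3 -> r0=0x2e
body[3] add  r1, r4, #40 -> r1=0x5a
body[4] mov  r4, #0x85 -> r4=0x85
epilogue: pop r0=0xb4, sp=0x91
prologue pushed ['r0'] at ['0x90']

MEM = 0xb4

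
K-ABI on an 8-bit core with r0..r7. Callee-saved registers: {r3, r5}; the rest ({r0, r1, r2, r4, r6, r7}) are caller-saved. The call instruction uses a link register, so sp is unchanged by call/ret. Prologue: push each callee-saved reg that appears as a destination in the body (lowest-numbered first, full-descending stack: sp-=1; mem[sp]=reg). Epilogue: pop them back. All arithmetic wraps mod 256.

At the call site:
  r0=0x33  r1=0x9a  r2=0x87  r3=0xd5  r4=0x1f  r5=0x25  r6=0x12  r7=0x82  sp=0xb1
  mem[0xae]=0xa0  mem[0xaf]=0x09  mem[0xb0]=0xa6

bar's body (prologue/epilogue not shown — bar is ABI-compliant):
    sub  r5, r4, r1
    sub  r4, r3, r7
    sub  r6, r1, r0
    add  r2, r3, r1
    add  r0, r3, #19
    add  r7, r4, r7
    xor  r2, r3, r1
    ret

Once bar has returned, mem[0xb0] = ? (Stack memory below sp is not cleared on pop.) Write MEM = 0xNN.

prologue: push r5 -> mem[0xb0]=0x25, sp=0xb0
body[0] sub  r5, r4, r1 -> r5=0x85
body[1] sub  r4, r3, r7 -> r4=0x53
body[2] sub  r6, r1, r0 -> r6=0x67
body[3] add  r2, r3, r1 -> r2=0x6f
body[4] add  r0, r3, #19 -> r0=0xe8
body[5] add  r7, r4, r7 -> r7=0xd5
body[6] xor  r2, r3, r1 -> r2=0x4f
epilogue: pop r5=0x25, sp=0xb1
prologue pushed ['r5'] at ['0xb0']

MEM = 0x25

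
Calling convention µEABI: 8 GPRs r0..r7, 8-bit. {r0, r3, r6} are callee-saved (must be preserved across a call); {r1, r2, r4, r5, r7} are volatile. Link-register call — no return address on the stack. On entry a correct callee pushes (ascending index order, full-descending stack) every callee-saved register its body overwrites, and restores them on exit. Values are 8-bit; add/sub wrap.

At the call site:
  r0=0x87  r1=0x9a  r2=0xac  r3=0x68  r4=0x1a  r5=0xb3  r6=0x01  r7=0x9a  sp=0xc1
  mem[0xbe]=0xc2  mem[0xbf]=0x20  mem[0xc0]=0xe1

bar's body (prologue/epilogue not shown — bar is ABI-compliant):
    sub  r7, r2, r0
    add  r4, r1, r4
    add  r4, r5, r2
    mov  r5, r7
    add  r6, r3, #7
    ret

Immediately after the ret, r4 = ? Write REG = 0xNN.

prologue: push r6 → mem[0xc0]=0x01, sp=0xc0
body[0] sub  r7, r2, r0 → r7=0x25
body[1] add  r4, r1, r4 → r4=0xb4
body[2] add  r4, r5, r2 → r4=0x5f
body[3] mov  r5, r7 → r5=0x25
body[4] add  r6, r3, #7 → r6=0x6f
epilogue: pop r6=0x01, sp=0xc1
r4 is caller-saved → body value

REG = 0x5f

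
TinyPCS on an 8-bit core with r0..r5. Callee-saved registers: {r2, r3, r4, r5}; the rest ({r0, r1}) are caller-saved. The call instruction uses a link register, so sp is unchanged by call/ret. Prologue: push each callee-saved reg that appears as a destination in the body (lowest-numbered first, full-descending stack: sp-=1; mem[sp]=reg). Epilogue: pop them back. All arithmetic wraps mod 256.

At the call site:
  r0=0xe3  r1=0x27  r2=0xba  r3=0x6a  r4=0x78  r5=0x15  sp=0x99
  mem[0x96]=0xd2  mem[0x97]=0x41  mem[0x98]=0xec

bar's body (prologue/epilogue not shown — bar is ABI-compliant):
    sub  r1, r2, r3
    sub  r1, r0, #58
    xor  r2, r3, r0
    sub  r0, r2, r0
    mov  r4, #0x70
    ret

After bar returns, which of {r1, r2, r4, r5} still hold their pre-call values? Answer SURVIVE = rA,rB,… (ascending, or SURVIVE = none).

SURVIVE = r2,r4,r5

prologue: push r2 → mem[0x98]=0xba, sp=0x98
prologue: push r4 → mem[0x97]=0x78, sp=0x97
body[0] sub  r1, r2, r3 → r1=0x50
body[1] sub  r1, r0, #58 → r1=0xa9
body[2] xor  r2, r3, r0 → r2=0x89
body[3] sub  r0, r2, r0 → r0=0xa6
body[4] mov  r4, #0x70 → r4=0x70
epilogue: pop r4=0x78, sp=0x98
epilogue: pop r2=0xba, sp=0x99
r1: caller-saved, written=True
r2: callee-saved, written=True
r4: callee-saved, written=True
r5: callee-saved, written=False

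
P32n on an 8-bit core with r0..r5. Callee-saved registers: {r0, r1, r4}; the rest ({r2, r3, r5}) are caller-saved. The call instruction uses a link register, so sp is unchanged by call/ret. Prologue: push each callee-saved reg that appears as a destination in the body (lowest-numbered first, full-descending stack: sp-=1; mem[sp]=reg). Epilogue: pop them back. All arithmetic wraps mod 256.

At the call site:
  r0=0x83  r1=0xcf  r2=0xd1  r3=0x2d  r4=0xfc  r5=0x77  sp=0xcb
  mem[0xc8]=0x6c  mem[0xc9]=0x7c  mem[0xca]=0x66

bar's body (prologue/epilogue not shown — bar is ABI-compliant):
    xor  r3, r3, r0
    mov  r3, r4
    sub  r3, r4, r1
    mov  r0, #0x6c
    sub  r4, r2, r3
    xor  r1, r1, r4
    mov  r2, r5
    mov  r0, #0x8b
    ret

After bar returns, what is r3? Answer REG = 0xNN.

prologue: push r0 -> mem[0xca]=0x83, sp=0xca
prologue: push r1 -> mem[0xc9]=0xcf, sp=0xc9
prologue: push r4 -> mem[0xc8]=0xfc, sp=0xc8
body[0] xor  r3, r3, r0 -> r3=0xae
body[1] mov  r3, r4 -> r3=0xfc
body[2] sub  r3, r4, r1 -> r3=0x2d
body[3] mov  r0, #0x6c -> r0=0x6c
body[4] sub  r4, r2, r3 -> r4=0xa4
body[5] xor  r1, r1, r4 -> r1=0x6b
body[6] mov  r2, r5 -> r2=0x77
body[7] mov  r0, #0x8b -> r0=0x8b
epilogue: pop r4=0xfc, sp=0xc9
epilogue: pop r1=0xcf, sp=0xca
epilogue: pop r0=0x83, sp=0xcb
r3 is caller-saved -> body value

REG = 0x2d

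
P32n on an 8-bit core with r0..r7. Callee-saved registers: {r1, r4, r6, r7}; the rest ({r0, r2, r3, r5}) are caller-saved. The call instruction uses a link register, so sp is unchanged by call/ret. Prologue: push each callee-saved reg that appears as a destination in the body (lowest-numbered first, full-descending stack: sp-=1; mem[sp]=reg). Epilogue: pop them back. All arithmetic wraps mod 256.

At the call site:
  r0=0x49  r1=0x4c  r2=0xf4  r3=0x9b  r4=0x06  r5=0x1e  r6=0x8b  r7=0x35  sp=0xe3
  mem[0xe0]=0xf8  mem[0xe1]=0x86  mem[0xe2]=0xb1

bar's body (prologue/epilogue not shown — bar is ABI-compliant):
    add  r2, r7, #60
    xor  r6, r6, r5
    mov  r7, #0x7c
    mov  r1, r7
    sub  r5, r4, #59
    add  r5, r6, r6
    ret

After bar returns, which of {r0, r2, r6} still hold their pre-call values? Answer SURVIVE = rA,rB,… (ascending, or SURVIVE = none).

SURVIVE = r0,r6

prologue: push r1 -> mem[0xe2]=0x4c, sp=0xe2
prologue: push r6 -> mem[0xe1]=0x8b, sp=0xe1
prologue: push r7 -> mem[0xe0]=0x35, sp=0xe0
body[0] add  r2, r7, #60 -> r2=0x71
body[1] xor  r6, r6, r5 -> r6=0x95
body[2] mov  r7, #0x7c -> r7=0x7c
body[3] mov  r1, r7 -> r1=0x7c
body[4] sub  r5, r4, #59 -> r5=0xcb
body[5] add  r5, r6, r6 -> r5=0x2a
epilogue: pop r7=0x35, sp=0xe1
epilogue: pop r6=0x8b, sp=0xe2
epilogue: pop r1=0x4c, sp=0xe3
r0: caller-saved, written=False
r2: caller-saved, written=True
r6: callee-saved, written=True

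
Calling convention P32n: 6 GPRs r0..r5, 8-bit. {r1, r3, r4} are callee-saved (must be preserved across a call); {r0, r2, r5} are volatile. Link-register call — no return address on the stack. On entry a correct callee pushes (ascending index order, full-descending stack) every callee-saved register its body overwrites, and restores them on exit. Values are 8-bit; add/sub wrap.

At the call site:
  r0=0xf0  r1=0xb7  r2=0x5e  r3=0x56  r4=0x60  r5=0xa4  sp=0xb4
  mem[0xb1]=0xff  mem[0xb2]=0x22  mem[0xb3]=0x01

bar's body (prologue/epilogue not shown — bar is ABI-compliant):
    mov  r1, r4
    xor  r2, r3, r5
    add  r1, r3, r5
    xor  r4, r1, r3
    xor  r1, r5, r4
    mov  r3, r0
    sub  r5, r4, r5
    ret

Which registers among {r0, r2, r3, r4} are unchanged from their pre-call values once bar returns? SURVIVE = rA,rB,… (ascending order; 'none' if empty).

prologue: push r1 -> mem[0xb3]=0xb7, sp=0xb3
prologue: push r3 -> mem[0xb2]=0x56, sp=0xb2
prologue: push r4 -> mem[0xb1]=0x60, sp=0xb1
body[0] mov  r1, r4 -> r1=0x60
body[1] xor  r2, r3, r5 -> r2=0xf2
body[2] add  r1, r3, r5 -> r1=0xfa
body[3] xor  r4, r1, r3 -> r4=0xac
body[4] xor  r1, r5, r4 -> r1=0x08
body[5] mov  r3, r0 -> r3=0xf0
body[6] sub  r5, r4, r5 -> r5=0x08
epilogue: pop r4=0x60, sp=0xb2
epilogue: pop r3=0x56, sp=0xb3
epilogue: pop r1=0xb7, sp=0xb4
r0: caller-saved, written=False
r2: caller-saved, written=True
r3: callee-saved, written=True
r4: callee-saved, written=True

SURVIVE = r0,r3,r4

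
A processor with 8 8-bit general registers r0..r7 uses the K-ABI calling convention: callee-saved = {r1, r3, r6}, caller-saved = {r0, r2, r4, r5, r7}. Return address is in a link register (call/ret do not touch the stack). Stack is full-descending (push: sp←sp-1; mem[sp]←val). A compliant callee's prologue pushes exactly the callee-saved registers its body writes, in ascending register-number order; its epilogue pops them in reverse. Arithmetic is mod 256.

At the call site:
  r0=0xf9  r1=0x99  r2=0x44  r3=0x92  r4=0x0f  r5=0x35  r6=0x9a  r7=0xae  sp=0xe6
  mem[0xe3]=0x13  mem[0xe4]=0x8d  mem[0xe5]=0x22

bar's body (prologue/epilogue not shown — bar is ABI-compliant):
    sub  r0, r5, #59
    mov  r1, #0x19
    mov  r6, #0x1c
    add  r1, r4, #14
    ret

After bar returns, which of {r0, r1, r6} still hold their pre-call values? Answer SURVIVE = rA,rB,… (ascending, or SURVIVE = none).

SURVIVE = r1,r6

prologue: push r1 → mem[0xe5]=0x99, sp=0xe5
prologue: push r6 → mem[0xe4]=0x9a, sp=0xe4
body[0] sub  r0, r5, #59 → r0=0xfa
body[1] mov  r1, #0x19 → r1=0x19
body[2] mov  r6, #0x1c → r6=0x1c
body[3] add  r1, r4, #14 → r1=0x1d
epilogue: pop r6=0x9a, sp=0xe5
epilogue: pop r1=0x99, sp=0xe6
r0: caller-saved, written=True
r1: callee-saved, written=True
r6: callee-saved, written=True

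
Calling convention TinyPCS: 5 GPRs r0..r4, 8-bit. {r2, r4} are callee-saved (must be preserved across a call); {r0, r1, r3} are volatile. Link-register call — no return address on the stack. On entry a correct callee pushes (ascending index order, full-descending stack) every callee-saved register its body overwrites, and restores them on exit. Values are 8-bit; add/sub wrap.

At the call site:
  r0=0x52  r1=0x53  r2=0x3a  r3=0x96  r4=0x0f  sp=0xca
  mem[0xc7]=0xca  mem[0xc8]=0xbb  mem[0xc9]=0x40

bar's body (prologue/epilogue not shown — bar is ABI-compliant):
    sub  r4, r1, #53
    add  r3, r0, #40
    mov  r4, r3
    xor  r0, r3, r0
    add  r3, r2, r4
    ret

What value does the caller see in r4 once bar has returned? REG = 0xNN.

prologue: push r4 → mem[0xc9]=0x0f, sp=0xc9
body[0] sub  r4, r1, #53 → r4=0x1e
body[1] add  r3, r0, #40 → r3=0x7a
body[2] mov  r4, r3 → r4=0x7a
body[3] xor  r0, r3, r0 → r0=0x28
body[4] add  r3, r2, r4 → r3=0xb4
epilogue: pop r4=0x0f, sp=0xca
r4 is callee-saved → restored

REG = 0x0f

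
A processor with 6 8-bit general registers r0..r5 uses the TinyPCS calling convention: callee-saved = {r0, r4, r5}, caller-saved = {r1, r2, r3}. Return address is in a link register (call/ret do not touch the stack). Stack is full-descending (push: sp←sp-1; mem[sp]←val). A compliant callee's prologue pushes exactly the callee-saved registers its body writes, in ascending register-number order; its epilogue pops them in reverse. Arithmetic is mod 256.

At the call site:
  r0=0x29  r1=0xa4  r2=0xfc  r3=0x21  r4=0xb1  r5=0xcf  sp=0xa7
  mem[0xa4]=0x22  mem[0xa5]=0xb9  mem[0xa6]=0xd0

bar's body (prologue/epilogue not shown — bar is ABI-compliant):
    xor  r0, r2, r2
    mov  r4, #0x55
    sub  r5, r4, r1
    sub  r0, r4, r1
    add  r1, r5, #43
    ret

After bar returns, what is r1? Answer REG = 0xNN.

prologue: push r0 -> mem[0xa6]=0x29, sp=0xa6
prologue: push r4 -> mem[0xa5]=0xb1, sp=0xa5
prologue: push r5 -> mem[0xa4]=0xcf, sp=0xa4
body[0] xor  r0, r2, r2 -> r0=0x00
body[1] mov  r4, #0x55 -> r4=0x55
body[2] sub  r5, r4, r1 -> r5=0xb1
body[3] sub  r0, r4, r1 -> r0=0xb1
body[4] add  r1, r5, #43 -> r1=0xdc
epilogue: pop r5=0xcf, sp=0xa5
epilogue: pop r4=0xb1, sp=0xa6
epilogue: pop r0=0x29, sp=0xa7
r1 is caller-saved -> body value

REG = 0xdc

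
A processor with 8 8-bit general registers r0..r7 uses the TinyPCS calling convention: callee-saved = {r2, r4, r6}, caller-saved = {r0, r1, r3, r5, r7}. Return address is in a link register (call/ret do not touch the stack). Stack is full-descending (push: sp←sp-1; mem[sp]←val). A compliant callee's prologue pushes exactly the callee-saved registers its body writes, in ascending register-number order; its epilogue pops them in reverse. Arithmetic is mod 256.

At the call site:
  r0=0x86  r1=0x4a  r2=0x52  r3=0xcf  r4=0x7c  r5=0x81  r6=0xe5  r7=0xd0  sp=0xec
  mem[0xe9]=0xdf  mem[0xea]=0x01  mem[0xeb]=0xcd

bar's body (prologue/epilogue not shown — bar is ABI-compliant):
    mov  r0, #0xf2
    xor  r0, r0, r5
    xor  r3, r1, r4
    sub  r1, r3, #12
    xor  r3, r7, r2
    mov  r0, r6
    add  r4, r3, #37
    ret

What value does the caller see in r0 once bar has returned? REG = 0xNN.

prologue: push r4 -> mem[0xeb]=0x7c, sp=0xeb
body[0] mov  r0, #0xf2 -> r0=0xf2
body[1] xor  r0, r0, r5 -> r0=0x73
body[2] xor  r3, r1, r4 -> r3=0x36
body[3] sub  r1, r3, #12 -> r1=0x2a
body[4] xor  r3, r7, r2 -> r3=0x82
body[5] mov  r0, r6 -> r0=0xe5
body[6] add  r4, r3, #37 -> r4=0xa7
epilogue: pop r4=0x7c, sp=0xec
r0 is caller-saved -> body value

REG = 0xe5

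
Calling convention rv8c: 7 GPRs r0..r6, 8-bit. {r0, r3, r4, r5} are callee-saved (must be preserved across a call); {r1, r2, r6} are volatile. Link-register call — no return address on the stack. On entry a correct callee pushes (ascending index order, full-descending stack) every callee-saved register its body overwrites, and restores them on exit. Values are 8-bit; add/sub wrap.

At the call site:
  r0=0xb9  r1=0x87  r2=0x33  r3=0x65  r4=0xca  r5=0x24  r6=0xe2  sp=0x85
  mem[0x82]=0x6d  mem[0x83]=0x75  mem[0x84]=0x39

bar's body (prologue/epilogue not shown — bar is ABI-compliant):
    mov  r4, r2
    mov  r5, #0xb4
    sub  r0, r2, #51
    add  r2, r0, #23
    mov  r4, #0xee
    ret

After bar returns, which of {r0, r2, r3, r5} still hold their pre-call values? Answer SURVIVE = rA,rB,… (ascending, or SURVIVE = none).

SURVIVE = r0,r3,r5

prologue: push r0 -> mem[0x84]=0xb9, sp=0x84
prologue: push r4 -> mem[0x83]=0xca, sp=0x83
prologue: push r5 -> mem[0x82]=0x24, sp=0x82
body[0] mov  r4, r2 -> r4=0x33
body[1] mov  r5, #0xb4 -> r5=0xb4
body[2] sub  r0, r2, #51 -> r0=0x00
body[3] add  r2, r0, #23 -> r2=0x17
body[4] mov  r4, #0xee -> r4=0xee
epilogue: pop r5=0x24, sp=0x83
epilogue: pop r4=0xca, sp=0x84
epilogue: pop r0=0xb9, sp=0x85
r0: callee-saved, written=True
r2: caller-saved, written=True
r3: callee-saved, written=False
r5: callee-saved, written=True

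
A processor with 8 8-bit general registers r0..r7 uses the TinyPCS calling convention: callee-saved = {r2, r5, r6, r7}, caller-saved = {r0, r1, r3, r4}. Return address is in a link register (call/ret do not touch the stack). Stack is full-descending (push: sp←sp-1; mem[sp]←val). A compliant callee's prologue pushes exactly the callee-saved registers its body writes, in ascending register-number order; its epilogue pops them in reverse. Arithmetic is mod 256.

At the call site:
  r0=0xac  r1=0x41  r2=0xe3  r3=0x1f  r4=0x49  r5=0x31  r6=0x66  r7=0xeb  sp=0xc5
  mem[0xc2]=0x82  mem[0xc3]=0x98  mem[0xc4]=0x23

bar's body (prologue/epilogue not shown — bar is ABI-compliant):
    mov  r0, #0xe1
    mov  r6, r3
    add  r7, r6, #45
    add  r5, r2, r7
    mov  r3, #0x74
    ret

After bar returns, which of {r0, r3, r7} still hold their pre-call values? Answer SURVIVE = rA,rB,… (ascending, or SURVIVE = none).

prologue: push r5 → mem[0xc4]=0x31, sp=0xc4
prologue: push r6 → mem[0xc3]=0x66, sp=0xc3
prologue: push r7 → mem[0xc2]=0xeb, sp=0xc2
body[0] mov  r0, #0xe1 → r0=0xe1
body[1] mov  r6, r3 → r6=0x1f
body[2] add  r7, r6, #45 → r7=0x4c
body[3] add  r5, r2, r7 → r5=0x2f
body[4] mov  r3, #0x74 → r3=0x74
epilogue: pop r7=0xeb, sp=0xc3
epilogue: pop r6=0x66, sp=0xc4
epilogue: pop r5=0x31, sp=0xc5
r0: caller-saved, written=True
r3: caller-saved, written=True
r7: callee-saved, written=True

SURVIVE = r7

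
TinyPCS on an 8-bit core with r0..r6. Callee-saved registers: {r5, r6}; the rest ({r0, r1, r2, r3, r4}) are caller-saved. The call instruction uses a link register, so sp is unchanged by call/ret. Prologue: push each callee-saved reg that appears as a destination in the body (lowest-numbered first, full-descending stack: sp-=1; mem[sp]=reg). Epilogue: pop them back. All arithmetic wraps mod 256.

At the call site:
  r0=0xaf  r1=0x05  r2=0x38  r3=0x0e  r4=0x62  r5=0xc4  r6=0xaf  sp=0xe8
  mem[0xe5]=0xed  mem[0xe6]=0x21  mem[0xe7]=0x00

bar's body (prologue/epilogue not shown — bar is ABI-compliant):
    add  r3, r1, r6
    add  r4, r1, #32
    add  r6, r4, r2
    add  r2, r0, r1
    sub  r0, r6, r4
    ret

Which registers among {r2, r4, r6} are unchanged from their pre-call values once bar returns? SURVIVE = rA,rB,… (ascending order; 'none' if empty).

SURVIVE = r6

prologue: push r6 -> mem[0xe7]=0xaf, sp=0xe7
body[0] add  r3, r1, r6 -> r3=0xb4
body[1] add  r4, r1, #32 -> r4=0x25
body[2] add  r6, r4, r2 -> r6=0x5d
body[3] add  r2, r0, r1 -> r2=0xb4
body[4] sub  r0, r6, r4 -> r0=0x38
epilogue: pop r6=0xaf, sp=0xe8
r2: caller-saved, written=True
r4: caller-saved, written=True
r6: callee-saved, written=True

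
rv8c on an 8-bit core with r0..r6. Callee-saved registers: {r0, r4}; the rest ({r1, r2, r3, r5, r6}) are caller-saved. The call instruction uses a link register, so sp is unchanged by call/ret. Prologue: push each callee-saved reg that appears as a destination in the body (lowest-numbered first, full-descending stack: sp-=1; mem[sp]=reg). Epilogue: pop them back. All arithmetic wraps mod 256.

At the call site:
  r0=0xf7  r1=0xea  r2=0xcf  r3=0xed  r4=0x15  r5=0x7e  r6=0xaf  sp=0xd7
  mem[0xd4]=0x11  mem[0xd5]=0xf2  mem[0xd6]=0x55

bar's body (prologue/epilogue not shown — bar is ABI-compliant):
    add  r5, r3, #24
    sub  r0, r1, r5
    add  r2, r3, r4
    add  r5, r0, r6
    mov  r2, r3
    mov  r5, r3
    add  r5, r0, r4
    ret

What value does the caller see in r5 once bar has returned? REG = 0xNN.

prologue: push r0 → mem[0xd6]=0xf7, sp=0xd6
body[0] add  r5, r3, #24 → r5=0x05
body[1] sub  r0, r1, r5 → r0=0xe5
body[2] add  r2, r3, r4 → r2=0x02
body[3] add  r5, r0, r6 → r5=0x94
body[4] mov  r2, r3 → r2=0xed
body[5] mov  r5, r3 → r5=0xed
body[6] add  r5, r0, r4 → r5=0xfa
epilogue: pop r0=0xf7, sp=0xd7
r5 is caller-saved → body value

REG = 0xfa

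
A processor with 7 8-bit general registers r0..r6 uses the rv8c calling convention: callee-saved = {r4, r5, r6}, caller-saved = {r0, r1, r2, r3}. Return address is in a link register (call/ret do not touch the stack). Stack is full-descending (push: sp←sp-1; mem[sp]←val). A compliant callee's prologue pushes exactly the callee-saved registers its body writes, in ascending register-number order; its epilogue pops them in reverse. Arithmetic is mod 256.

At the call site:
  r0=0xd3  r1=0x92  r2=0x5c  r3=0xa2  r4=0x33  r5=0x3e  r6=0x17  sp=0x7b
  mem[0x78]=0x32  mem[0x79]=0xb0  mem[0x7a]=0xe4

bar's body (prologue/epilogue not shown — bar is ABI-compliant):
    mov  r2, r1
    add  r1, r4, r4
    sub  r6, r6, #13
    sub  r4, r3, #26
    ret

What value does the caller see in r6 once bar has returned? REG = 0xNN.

prologue: push r4 -> mem[0x7a]=0x33, sp=0x7a
prologue: push r6 -> mem[0x79]=0x17, sp=0x79
body[0] mov  r2, r1 -> r2=0x92
body[1] add  r1, r4, r4 -> r1=0x66
body[2] sub  r6, r6, #13 -> r6=0x0a
body[3] sub  r4, r3, #26 -> r4=0x88
epilogue: pop r6=0x17, sp=0x7a
epilogue: pop r4=0x33, sp=0x7b
r6 is callee-saved -> restored

REG = 0x17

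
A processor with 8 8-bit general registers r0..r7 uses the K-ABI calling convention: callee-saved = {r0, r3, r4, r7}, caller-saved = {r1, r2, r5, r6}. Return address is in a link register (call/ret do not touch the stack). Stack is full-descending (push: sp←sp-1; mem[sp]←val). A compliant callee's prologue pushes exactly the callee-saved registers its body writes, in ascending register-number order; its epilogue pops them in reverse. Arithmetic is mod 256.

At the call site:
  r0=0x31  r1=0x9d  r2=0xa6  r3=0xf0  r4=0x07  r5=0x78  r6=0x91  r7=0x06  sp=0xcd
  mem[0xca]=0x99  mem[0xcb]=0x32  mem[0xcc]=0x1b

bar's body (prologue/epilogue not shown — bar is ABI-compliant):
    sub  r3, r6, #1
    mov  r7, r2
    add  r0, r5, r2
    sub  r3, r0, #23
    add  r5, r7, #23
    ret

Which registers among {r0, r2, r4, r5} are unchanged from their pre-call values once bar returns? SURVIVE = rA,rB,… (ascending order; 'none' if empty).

SURVIVE = r0,r2,r4

prologue: push r0 -> mem[0xcc]=0x31, sp=0xcc
prologue: push r3 -> mem[0xcb]=0xf0, sp=0xcb
prologue: push r7 -> mem[0xca]=0x06, sp=0xca
body[0] sub  r3, r6, #1 -> r3=0x90
body[1] mov  r7, r2 -> r7=0xa6
body[2] add  r0, r5, r2 -> r0=0x1e
body[3] sub  r3, r0, #23 -> r3=0x07
body[4] add  r5, r7, #23 -> r5=0xbd
epilogue: pop r7=0x06, sp=0xcb
epilogue: pop r3=0xf0, sp=0xcc
epilogue: pop r0=0x31, sp=0xcd
r0: callee-saved, written=True
r2: caller-saved, written=False
r4: callee-saved, written=False
r5: caller-saved, written=True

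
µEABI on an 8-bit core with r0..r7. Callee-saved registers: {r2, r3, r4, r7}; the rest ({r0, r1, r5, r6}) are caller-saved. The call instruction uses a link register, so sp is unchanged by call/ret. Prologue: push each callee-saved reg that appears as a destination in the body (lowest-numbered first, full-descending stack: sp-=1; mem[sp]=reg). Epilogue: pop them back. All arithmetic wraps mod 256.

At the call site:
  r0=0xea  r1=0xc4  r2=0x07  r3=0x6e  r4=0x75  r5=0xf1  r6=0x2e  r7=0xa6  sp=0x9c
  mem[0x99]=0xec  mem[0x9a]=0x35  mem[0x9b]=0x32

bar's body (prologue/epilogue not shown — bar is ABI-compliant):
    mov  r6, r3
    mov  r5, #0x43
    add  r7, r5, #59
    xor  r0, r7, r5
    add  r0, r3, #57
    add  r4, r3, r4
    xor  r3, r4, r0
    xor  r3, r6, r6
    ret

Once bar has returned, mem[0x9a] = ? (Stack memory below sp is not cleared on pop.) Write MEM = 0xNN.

prologue: push r3 -> mem[0x9b]=0x6e, sp=0x9b
prologue: push r4 -> mem[0x9a]=0x75, sp=0x9a
prologue: push r7 -> mem[0x99]=0xa6, sp=0x99
body[0] mov  r6, r3 -> r6=0x6e
body[1] mov  r5, #0x43 -> r5=0x43
body[2] add  r7, r5, #59 -> r7=0x7e
body[3] xor  r0, r7, r5 -> r0=0x3d
body[4] add  r0, r3, #57 -> r0=0xa7
body[5] add  r4, r3, r4 -> r4=0xe3
body[6] xor  r3, r4, r0 -> r3=0x44
body[7] xor  r3, r6, r6 -> r3=0x00
epilogue: pop r7=0xa6, sp=0x9a
epilogue: pop r4=0x75, sp=0x9b
epilogue: pop r3=0x6e, sp=0x9c
prologue pushed ['r3', 'r4', 'r7'] at ['0x9b', '0x9a', '0x99']

MEM = 0x75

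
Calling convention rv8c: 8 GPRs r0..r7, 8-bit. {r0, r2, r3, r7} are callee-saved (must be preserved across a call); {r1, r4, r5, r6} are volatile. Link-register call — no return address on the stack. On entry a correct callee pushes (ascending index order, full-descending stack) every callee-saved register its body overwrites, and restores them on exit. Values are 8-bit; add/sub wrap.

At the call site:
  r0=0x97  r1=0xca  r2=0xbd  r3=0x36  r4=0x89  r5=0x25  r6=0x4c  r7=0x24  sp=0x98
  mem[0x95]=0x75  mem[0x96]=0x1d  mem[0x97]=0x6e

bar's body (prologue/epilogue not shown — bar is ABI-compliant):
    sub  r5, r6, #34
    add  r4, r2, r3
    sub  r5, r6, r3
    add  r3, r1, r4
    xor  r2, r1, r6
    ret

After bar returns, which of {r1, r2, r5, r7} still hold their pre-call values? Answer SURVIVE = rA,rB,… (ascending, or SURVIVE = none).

SURVIVE = r1,r2,r7

prologue: push r2 -> mem[0x97]=0xbd, sp=0x97
prologue: push r3 -> mem[0x96]=0x36, sp=0x96
body[0] sub  r5, r6, #34 -> r5=0x2a
body[1] add  r4, r2, r3 -> r4=0xf3
body[2] sub  r5, r6, r3 -> r5=0x16
body[3] add  r3, r1, r4 -> r3=0xbd
body[4] xor  r2, r1, r6 -> r2=0x86
epilogue: pop r3=0x36, sp=0x97
epilogue: pop r2=0xbd, sp=0x98
r1: caller-saved, written=False
r2: callee-saved, written=True
r5: caller-saved, written=True
r7: callee-saved, written=False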